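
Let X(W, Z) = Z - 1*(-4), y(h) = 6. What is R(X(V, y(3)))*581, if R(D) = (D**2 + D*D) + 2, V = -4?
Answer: 117362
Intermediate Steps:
X(W, Z) = 4 + Z (X(W, Z) = Z + 4 = 4 + Z)
R(D) = 2 + 2*D**2 (R(D) = (D**2 + D**2) + 2 = 2*D**2 + 2 = 2 + 2*D**2)
R(X(V, y(3)))*581 = (2 + 2*(4 + 6)**2)*581 = (2 + 2*10**2)*581 = (2 + 2*100)*581 = (2 + 200)*581 = 202*581 = 117362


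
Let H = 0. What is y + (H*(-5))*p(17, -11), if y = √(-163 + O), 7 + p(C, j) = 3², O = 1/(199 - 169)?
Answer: I*√146670/30 ≈ 12.766*I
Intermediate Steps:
O = 1/30 ≈ 0.033333
p(C, j) = 2 (p(C, j) = -7 + 3² = -7 + 9 = 2)
y = I*√146670/30 (y = √(-163 + 1/30) = √(-4889/30) = I*√146670/30 ≈ 12.766*I)
y + (H*(-5))*p(17, -11) = I*√146670/30 + (0*(-5))*2 = I*√146670/30 + 0*2 = I*√146670/30 + 0 = I*√146670/30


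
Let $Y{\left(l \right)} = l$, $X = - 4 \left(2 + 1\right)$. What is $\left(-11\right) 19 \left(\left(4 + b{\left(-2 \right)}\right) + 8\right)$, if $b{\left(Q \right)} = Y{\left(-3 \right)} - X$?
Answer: $-4389$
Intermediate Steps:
$X = -12$ ($X = \left(-4\right) 3 = -12$)
$b{\left(Q \right)} = 9$ ($b{\left(Q \right)} = -3 - -12 = -3 + 12 = 9$)
$\left(-11\right) 19 \left(\left(4 + b{\left(-2 \right)}\right) + 8\right) = \left(-11\right) 19 \left(\left(4 + 9\right) + 8\right) = - 209 \left(13 + 8\right) = \left(-209\right) 21 = -4389$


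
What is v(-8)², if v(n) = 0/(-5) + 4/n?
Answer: ¼ ≈ 0.25000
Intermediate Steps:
v(n) = 4/n (v(n) = 0*(-⅕) + 4/n = 0 + 4/n = 4/n)
v(-8)² = (4/(-8))² = (4*(-⅛))² = (-½)² = ¼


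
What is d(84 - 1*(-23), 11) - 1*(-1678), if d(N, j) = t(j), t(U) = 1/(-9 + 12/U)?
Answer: 145975/87 ≈ 1677.9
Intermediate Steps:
d(N, j) = -j/(-12 + 9*j)
d(84 - 1*(-23), 11) - 1*(-1678) = -1*11/(-12 + 9*11) - 1*(-1678) = -1*11/(-12 + 99) + 1678 = -1*11/87 + 1678 = -1*11*1/87 + 1678 = -11/87 + 1678 = 145975/87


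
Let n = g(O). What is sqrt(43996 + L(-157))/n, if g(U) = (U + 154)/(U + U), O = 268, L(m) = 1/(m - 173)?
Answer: 134*sqrt(4791164070)/34815 ≈ 266.42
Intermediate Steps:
L(m) = 1/(-173 + m)
g(U) = (154 + U)/(2*U) (g(U) = (154 + U)/((2*U)) = (154 + U)*(1/(2*U)) = (154 + U)/(2*U))
n = 211/268 (n = (1/2)*(154 + 268)/268 = (1/2)*(1/268)*422 = 211/268 ≈ 0.78731)
sqrt(43996 + L(-157))/n = sqrt(43996 + 1/(-173 - 157))/(211/268) = sqrt(43996 + 1/(-330))*(268/211) = sqrt(43996 - 1/330)*(268/211) = sqrt(14518679/330)*(268/211) = (sqrt(4791164070)/330)*(268/211) = 134*sqrt(4791164070)/34815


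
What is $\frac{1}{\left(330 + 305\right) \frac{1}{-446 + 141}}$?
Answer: $- \frac{61}{127} \approx -0.48031$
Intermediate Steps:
$\frac{1}{\left(330 + 305\right) \frac{1}{-446 + 141}} = \frac{1}{635 \frac{1}{-305}} = \frac{1}{635 \left(- \frac{1}{305}\right)} = \frac{1}{- \frac{127}{61}} = - \frac{61}{127}$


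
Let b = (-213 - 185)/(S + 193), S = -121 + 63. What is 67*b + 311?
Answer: 15319/135 ≈ 113.47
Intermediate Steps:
S = -58
b = -398/135 (b = (-213 - 185)/(-58 + 193) = -398/135 ≈ -2.9481)
67*b + 311 = 67*(-398/135) + 311 = -26666/135 + 311 = 15319/135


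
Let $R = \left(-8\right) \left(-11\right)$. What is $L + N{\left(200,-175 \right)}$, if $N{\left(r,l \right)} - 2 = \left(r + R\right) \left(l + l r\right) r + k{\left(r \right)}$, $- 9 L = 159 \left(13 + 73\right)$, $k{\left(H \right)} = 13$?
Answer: $- \frac{6078244513}{3} \approx -2.0261 \cdot 10^{9}$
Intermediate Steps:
$L = - \frac{4558}{3}$ ($L = - \frac{159 \left(13 + 73\right)}{9} = - \frac{159 \cdot 86}{9} = \left(- \frac{1}{9}\right) 13674 = - \frac{4558}{3} \approx -1519.3$)
$R = 88$
$N{\left(r,l \right)} = 15 + r \left(88 + r\right) \left(l + l r\right)$ ($N{\left(r,l \right)} = 2 + \left(\left(r + 88\right) \left(l + l r\right) r + 13\right) = 2 + \left(\left(88 + r\right) \left(l + l r\right) r + 13\right) = 2 + \left(r \left(88 + r\right) \left(l + l r\right) + 13\right) = 2 + \left(13 + r \left(88 + r\right) \left(l + l r\right)\right) = 15 + r \left(88 + r\right) \left(l + l r\right)$)
$L + N{\left(200,-175 \right)} = - \frac{4558}{3} + \left(15 - 175 \cdot 200^{3} + 88 \left(-175\right) 200 + 89 \left(-175\right) 200^{2}\right) = - \frac{4558}{3} + \left(15 - 1400000000 - 3080000 + 89 \left(-175\right) 40000\right) = - \frac{4558}{3} - 2026079985 = - \frac{6078244513}{3}$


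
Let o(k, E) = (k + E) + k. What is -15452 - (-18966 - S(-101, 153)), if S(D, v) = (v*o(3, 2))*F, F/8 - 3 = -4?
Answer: -6278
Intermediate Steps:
o(k, E) = E + 2*k (o(k, E) = (E + k) + k = E + 2*k)
F = -8 (F = 24 + 8*(-4) = 24 - 32 = -8)
S(D, v) = -64*v (S(D, v) = (v*(2 + 2*3))*(-8) = (v*(2 + 6))*(-8) = (v*8)*(-8) = (8*v)*(-8) = -64*v)
-15452 - (-18966 - S(-101, 153)) = -15452 - (-18966 - (-64)*153) = -15452 - (-18966 - 1*(-9792)) = -15452 - (-18966 + 9792) = -15452 - 1*(-9174) = -15452 + 9174 = -6278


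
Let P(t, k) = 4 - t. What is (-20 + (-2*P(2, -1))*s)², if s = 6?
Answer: 1936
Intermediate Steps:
(-20 + (-2*P(2, -1))*s)² = (-20 - 2*(4 - 1*2)*6)² = (-20 - 2*(4 - 2)*6)² = (-20 - 2*2*6)² = (-20 - 4*6)² = (-20 - 24)² = (-44)² = 1936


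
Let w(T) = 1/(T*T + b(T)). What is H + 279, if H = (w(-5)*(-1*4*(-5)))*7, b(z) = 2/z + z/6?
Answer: 203127/713 ≈ 284.89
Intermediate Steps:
b(z) = 2/z + z/6 (b(z) = 2/z + z*(⅙) = 2/z + z/6)
w(T) = 1/(T² + 2/T + T/6) (w(T) = 1/(T*T + (2/T + T/6)) = 1/(T² + (2/T + T/6)) = 1/(T² + 2/T + T/6))
H = 4200/713 (H = ((6*(-5)/(12 + (-5)² + 6*(-5)³))*(-1*4*(-5)))*7 = ((6*(-5)/(12 + 25 + 6*(-125)))*(-4*(-5)))*7 = ((6*(-5)/(12 + 25 - 750))*20)*7 = ((6*(-5)/(-713))*20)*7 = ((6*(-5)*(-1/713))*20)*7 = ((30/713)*20)*7 = (600/713)*7 = 4200/713 ≈ 5.8906)
H + 279 = 4200/713 + 279 = 203127/713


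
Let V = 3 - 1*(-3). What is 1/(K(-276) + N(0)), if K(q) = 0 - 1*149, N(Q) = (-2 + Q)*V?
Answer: -1/161 ≈ -0.0062112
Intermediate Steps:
V = 6 (V = 3 + 3 = 6)
N(Q) = -12 + 6*Q (N(Q) = (-2 + Q)*6 = -12 + 6*Q)
K(q) = -149 (K(q) = 0 - 149 = -149)
1/(K(-276) + N(0)) = 1/(-149 + (-12 + 6*0)) = 1/(-149 + (-12 + 0)) = 1/(-149 - 12) = 1/(-161) = -1/161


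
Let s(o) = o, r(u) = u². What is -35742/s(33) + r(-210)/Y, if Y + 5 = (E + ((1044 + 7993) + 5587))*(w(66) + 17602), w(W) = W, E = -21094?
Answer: -272382647222/251486323 ≈ -1083.1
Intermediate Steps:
Y = -114311965 (Y = -5 + (-21094 + ((1044 + 7993) + 5587))*(66 + 17602) = -5 + (-21094 + (9037 + 5587))*17668 = -5 + (-21094 + 14624)*17668 = -5 - 6470*17668 = -5 - 114311960 = -114311965)
-35742/s(33) + r(-210)/Y = -35742/33 + (-210)²/(-114311965) = -35742*1/33 + 44100*(-1/114311965) = -11914/11 - 8820/22862393 = -272382647222/251486323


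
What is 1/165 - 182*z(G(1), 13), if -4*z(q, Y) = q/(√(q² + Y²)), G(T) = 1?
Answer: 1/165 + 91*√170/340 ≈ 3.4958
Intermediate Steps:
z(q, Y) = -q/(4*√(Y² + q²)) (z(q, Y) = -q/(4*(√(q² + Y²))) = -q/(4*(√(Y² + q²))) = -q/(4*√(Y² + q²)))
1/165 - 182*z(G(1), 13) = 1/165 - (-91)/(2*√(13² + 1²)) = 1/165 - (-91)/(2*√(169 + 1)) = 1/165 - (-91)/(2*√170) = 1/165 - (-91)*√170/170/2 = 1/165 - (-91)*√170/340 = 1/165 + 91*√170/340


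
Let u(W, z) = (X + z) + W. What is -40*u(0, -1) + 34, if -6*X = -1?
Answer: 202/3 ≈ 67.333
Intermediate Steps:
X = ⅙ (X = -⅙*(-1) = ⅙ ≈ 0.16667)
u(W, z) = ⅙ + W + z (u(W, z) = (⅙ + z) + W = ⅙ + W + z)
-40*u(0, -1) + 34 = -40*(⅙ + 0 - 1) + 34 = -40*(-⅚) + 34 = 100/3 + 34 = 202/3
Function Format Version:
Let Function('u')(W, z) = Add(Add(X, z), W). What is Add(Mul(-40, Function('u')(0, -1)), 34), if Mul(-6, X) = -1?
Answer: Rational(202, 3) ≈ 67.333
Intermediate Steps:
X = Rational(1, 6) (X = Mul(Rational(-1, 6), -1) = Rational(1, 6) ≈ 0.16667)
Function('u')(W, z) = Add(Rational(1, 6), W, z) (Function('u')(W, z) = Add(Add(Rational(1, 6), z), W) = Add(Rational(1, 6), W, z))
Add(Mul(-40, Function('u')(0, -1)), 34) = Add(Mul(-40, Add(Rational(1, 6), 0, -1)), 34) = Add(Mul(-40, Rational(-5, 6)), 34) = Add(Rational(100, 3), 34) = Rational(202, 3)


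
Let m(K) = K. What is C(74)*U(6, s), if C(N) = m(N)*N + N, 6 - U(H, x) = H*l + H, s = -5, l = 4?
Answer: -133200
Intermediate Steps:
U(H, x) = 6 - 5*H (U(H, x) = 6 - (H*4 + H) = 6 - (4*H + H) = 6 - 5*H)
C(N) = N + N² (C(N) = N*N + N = N² + N = N + N²)
C(74)*U(6, s) = (74*(1 + 74))*(6 - 5*6) = (74*75)*(6 - 30) = 5550*(-24) = -133200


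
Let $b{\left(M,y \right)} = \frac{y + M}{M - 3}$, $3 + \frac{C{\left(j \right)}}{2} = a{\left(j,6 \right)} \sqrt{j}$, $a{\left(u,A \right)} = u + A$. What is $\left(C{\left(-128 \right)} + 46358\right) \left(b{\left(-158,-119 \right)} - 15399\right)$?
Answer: $- \frac{114904846624}{161} + \frac{4838933824 i \sqrt{2}}{161} \approx -7.1369 \cdot 10^{8} + 4.2505 \cdot 10^{7} i$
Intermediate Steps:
$a{\left(u,A \right)} = A + u$
$C{\left(j \right)} = -6 + 2 \sqrt{j} \left(6 + j\right)$ ($C{\left(j \right)} = -6 + 2 \left(6 + j\right) \sqrt{j} = -6 + 2 \sqrt{j} \left(6 + j\right)$)
$b{\left(M,y \right)} = \frac{M + y}{-3 + M}$
$\left(C{\left(-128 \right)} + 46358\right) \left(b{\left(-158,-119 \right)} - 15399\right) = \left(\left(-6 + 2 \sqrt{-128} \left(6 - 128\right)\right) + 46358\right) \left(\frac{-158 - 119}{-3 - 158} - 15399\right) = \left(\left(-6 + 2 \cdot 8 i \sqrt{2} \left(-122\right)\right) + 46358\right) \left(\frac{1}{-161} \left(-277\right) - 15399\right) = \left(\left(-6 - 1952 i \sqrt{2}\right) + 46358\right) \left(\left(- \frac{1}{161}\right) \left(-277\right) - 15399\right) = \left(46352 - 1952 i \sqrt{2}\right) \left(\frac{277}{161} - 15399\right) = \left(46352 - 1952 i \sqrt{2}\right) \left(- \frac{2478962}{161}\right) = - \frac{114904846624}{161} + \frac{4838933824 i \sqrt{2}}{161}$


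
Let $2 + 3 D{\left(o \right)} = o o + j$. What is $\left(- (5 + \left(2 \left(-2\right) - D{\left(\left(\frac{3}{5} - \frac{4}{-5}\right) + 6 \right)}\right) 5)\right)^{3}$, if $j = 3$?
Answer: $\frac{4243659659}{3375} \approx 1.2574 \cdot 10^{6}$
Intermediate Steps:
$D{\left(o \right)} = \frac{1}{3} + \frac{o^{2}}{3}$ ($D{\left(o \right)} = - \frac{2}{3} + \frac{o o + 3}{3} = - \frac{2}{3} + \frac{o^{2} + 3}{3} = - \frac{2}{3} + \frac{3 + o^{2}}{3} = - \frac{2}{3} + \left(1 + \frac{o^{2}}{3}\right) = \frac{1}{3} + \frac{o^{2}}{3}$)
$\left(- (5 + \left(2 \left(-2\right) - D{\left(\left(\frac{3}{5} - \frac{4}{-5}\right) + 6 \right)}\right) 5)\right)^{3} = \left(- (5 + \left(2 \left(-2\right) - \left(\frac{1}{3} + \frac{\left(\left(\frac{3}{5} - \frac{4}{-5}\right) + 6\right)^{2}}{3}\right)\right) 5)\right)^{3} = \left(- (5 + \left(-4 - \left(\frac{1}{3} + \frac{\left(\left(3 \cdot \frac{1}{5} - - \frac{4}{5}\right) + 6\right)^{2}}{3}\right)\right) 5)\right)^{3} = \left(- (5 + \left(-4 - \left(\frac{1}{3} + \frac{\left(\left(\frac{3}{5} + \frac{4}{5}\right) + 6\right)^{2}}{3}\right)\right) 5)\right)^{3} = \left(- (5 + \left(-4 - \left(\frac{1}{3} + \frac{\left(\frac{7}{5} + 6\right)^{2}}{3}\right)\right) 5)\right)^{3} = \left(- (5 + \left(-4 - \left(\frac{1}{3} + \frac{\left(\frac{37}{5}\right)^{2}}{3}\right)\right) 5)\right)^{3} = \left(- (5 + \left(-4 - \left(\frac{1}{3} + \frac{1}{3} \cdot \frac{1369}{25}\right)\right) 5)\right)^{3} = \left(- (5 + \left(-4 - \left(\frac{1}{3} + \frac{1369}{75}\right)\right) 5)\right)^{3} = \left(- (5 + \left(-4 - \frac{1394}{75}\right) 5)\right)^{3} = \left(- (5 - \frac{1694}{15})\right)^{3} = \left(\left(-1\right) \left(- \frac{1619}{15}\right)\right)^{3} = \left(\frac{1619}{15}\right)^{3} = \frac{4243659659}{3375}$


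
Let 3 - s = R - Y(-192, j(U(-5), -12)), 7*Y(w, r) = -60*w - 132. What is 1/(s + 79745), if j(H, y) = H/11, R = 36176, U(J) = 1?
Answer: 7/316392 ≈ 2.2124e-5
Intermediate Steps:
j(H, y) = H/11 (j(H, y) = H*(1/11) = H/11)
Y(w, r) = -132/7 - 60*w/7 (Y(w, r) = (-60*w - 132)/7 = (-132 - 60*w)/7 = -132/7 - 60*w/7)
s = -241823/7 (s = 3 - (36176 - (-132/7 - 60/7*(-192))) = 3 - (36176 - (-132/7 + 11520/7)) = 3 - (36176 - 1*11388/7) = 3 - (36176 - 11388/7) = 3 - 1*241844/7 = 3 - 241844/7 = -241823/7 ≈ -34546.)
1/(s + 79745) = 1/(-241823/7 + 79745) = 1/(316392/7) = 7/316392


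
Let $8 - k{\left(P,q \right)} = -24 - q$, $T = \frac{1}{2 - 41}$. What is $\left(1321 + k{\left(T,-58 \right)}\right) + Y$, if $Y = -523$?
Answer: $772$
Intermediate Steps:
$T = - \frac{1}{39}$ ($T = \frac{1}{-39} = - \frac{1}{39} \approx -0.025641$)
$k{\left(P,q \right)} = 32 + q$ ($k{\left(P,q \right)} = 8 - \left(-24 - q\right) = 8 + \left(24 + q\right) = 32 + q$)
$\left(1321 + k{\left(T,-58 \right)}\right) + Y = \left(1321 + \left(32 - 58\right)\right) - 523 = \left(1321 - 26\right) - 523 = 1295 - 523 = 772$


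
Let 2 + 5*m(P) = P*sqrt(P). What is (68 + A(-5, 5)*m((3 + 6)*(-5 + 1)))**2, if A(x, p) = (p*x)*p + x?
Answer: -31525056 + 1347840*I ≈ -3.1525e+7 + 1.3478e+6*I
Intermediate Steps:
A(x, p) = x + x*p**2 (A(x, p) = x*p**2 + x = x + x*p**2)
m(P) = -2/5 + P**(3/2)/5 (m(P) = -2/5 + (P*sqrt(P))/5 = -2/5 + P**(3/2)/5)
(68 + A(-5, 5)*m((3 + 6)*(-5 + 1)))**2 = (68 + (-5*(1 + 5**2))*(-2/5 + ((3 + 6)*(-5 + 1))**(3/2)/5))**2 = (68 + (-5*(1 + 25))*(-2/5 + (9*(-4))**(3/2)/5))**2 = (68 + (-5*26)*(-2/5 + (-36)**(3/2)/5))**2 = (68 - 130*(-2/5 + (-216*I)/5))**2 = (68 - 130*(-2/5 - 216*I/5))**2 = (68 + (52 + 5616*I))**2 = (120 + 5616*I)**2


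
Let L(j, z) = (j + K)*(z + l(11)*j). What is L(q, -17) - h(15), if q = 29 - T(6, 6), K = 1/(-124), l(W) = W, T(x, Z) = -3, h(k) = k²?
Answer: 1301045/124 ≈ 10492.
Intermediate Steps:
K = -1/124 ≈ -0.0080645
q = 32 (q = 29 - 1*(-3) = 29 + 3 = 32)
L(j, z) = (-1/124 + j)*(z + 11*j) (L(j, z) = (j - 1/124)*(z + 11*j) = (-1/124 + j)*(z + 11*j))
L(q, -17) - h(15) = (11*32² - 11/124*32 - 1/124*(-17) + 32*(-17)) - 1*15² = (11*1024 - 88/31 + 17/124 - 544) - 1*225 = (11264 - 88/31 + 17/124 - 544) - 225 = 1328945/124 - 225 = 1301045/124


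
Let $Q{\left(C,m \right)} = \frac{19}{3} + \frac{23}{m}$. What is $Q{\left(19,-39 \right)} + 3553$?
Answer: $\frac{138791}{39} \approx 3558.7$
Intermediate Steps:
$Q{\left(C,m \right)} = \frac{19}{3} + \frac{23}{m}$ ($Q{\left(C,m \right)} = 19 \cdot \frac{1}{3} + \frac{23}{m} = \frac{19}{3} + \frac{23}{m}$)
$Q{\left(19,-39 \right)} + 3553 = \left(\frac{19}{3} + \frac{23}{-39}\right) + 3553 = \left(\frac{19}{3} + 23 \left(- \frac{1}{39}\right)\right) + 3553 = \left(\frac{19}{3} - \frac{23}{39}\right) + 3553 = \frac{224}{39} + 3553 = \frac{138791}{39}$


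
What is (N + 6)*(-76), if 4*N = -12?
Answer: -228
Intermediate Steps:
N = -3 (N = (1/4)*(-12) = -3)
(N + 6)*(-76) = (-3 + 6)*(-76) = 3*(-76) = -228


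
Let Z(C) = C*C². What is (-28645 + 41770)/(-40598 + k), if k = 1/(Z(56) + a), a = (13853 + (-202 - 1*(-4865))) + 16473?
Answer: -131628125/407149609 ≈ -0.32329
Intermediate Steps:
Z(C) = C³
a = 34989 (a = (13853 + (-202 + 4865)) + 16473 = (13853 + 4663) + 16473 = 18516 + 16473 = 34989)
k = 1/210605 (k = 1/(56³ + 34989) = 1/(175616 + 34989) = 1/210605 ≈ 4.7482e-6)
(-28645 + 41770)/(-40598 + k) = (-28645 + 41770)/(-40598 + 1/210605) = 13125/(-8550141789/210605) = 13125*(-210605/8550141789) = -131628125/407149609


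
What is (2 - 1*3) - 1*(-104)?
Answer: 103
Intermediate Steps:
(2 - 1*3) - 1*(-104) = (2 - 3) + 104 = -1 + 104 = 103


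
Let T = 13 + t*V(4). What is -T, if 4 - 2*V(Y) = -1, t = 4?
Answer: -23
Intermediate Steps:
V(Y) = 5/2 (V(Y) = 2 - ½*(-1) = 2 + ½ = 5/2)
T = 23 (T = 13 + 4*(5/2) = 13 + 10 = 23)
-T = -1*23 = -23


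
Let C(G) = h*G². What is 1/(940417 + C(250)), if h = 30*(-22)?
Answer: -1/40309583 ≈ -2.4808e-8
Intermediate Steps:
h = -660
C(G) = -660*G²
1/(940417 + C(250)) = 1/(940417 - 660*250²) = 1/(940417 - 660*62500) = 1/(940417 - 41250000) = 1/(-40309583) = -1/40309583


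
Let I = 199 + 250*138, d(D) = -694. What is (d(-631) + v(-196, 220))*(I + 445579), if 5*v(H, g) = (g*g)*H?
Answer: -911555156772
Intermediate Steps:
v(H, g) = H*g**2/5 (v(H, g) = ((g*g)*H)/5 = (g**2*H)/5 = (H*g**2)/5 = H*g**2/5)
I = 34699 (I = 199 + 34500 = 34699)
(d(-631) + v(-196, 220))*(I + 445579) = (-694 + (1/5)*(-196)*220**2)*(34699 + 445579) = (-694 + (1/5)*(-196)*48400)*480278 = (-694 - 1897280)*480278 = -1897974*480278 = -911555156772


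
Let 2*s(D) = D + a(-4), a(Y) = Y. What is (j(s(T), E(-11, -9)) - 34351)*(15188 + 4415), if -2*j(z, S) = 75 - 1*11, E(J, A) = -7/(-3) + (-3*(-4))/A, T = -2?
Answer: -674009949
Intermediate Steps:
s(D) = -2 + D/2 (s(D) = (D - 4)/2 = (-4 + D)/2 = -2 + D/2)
E(J, A) = 7/3 + 12/A (E(J, A) = -7*(-1/3) + 12/A = 7/3 + 12/A)
j(z, S) = -32 (j(z, S) = -(75 - 1*11)/2 = -(75 - 11)/2 = -1/2*64 = -32)
(j(s(T), E(-11, -9)) - 34351)*(15188 + 4415) = (-32 - 34351)*(15188 + 4415) = -34383*19603 = -674009949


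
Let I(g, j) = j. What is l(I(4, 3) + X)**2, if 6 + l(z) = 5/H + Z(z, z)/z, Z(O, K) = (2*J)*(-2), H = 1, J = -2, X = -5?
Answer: 25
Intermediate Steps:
Z(O, K) = 8 (Z(O, K) = (2*(-2))*(-2) = -4*(-2) = 8)
l(z) = -1 + 8/z (l(z) = -6 + (5/1 + 8/z) = -6 + (5*1 + 8/z) = -6 + (5 + 8/z) = -1 + 8/z)
l(I(4, 3) + X)**2 = ((8 - (3 - 5))/(3 - 5))**2 = ((8 - 1*(-2))/(-2))**2 = (-(8 + 2)/2)**2 = (-1/2*10)**2 = (-5)**2 = 25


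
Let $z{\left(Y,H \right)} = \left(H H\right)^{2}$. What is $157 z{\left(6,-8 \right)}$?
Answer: $643072$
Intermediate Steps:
$z{\left(Y,H \right)} = H^{4}$ ($z{\left(Y,H \right)} = \left(H^{2}\right)^{2} = H^{4}$)
$157 z{\left(6,-8 \right)} = 157 \left(-8\right)^{4} = 157 \cdot 4096 = 643072$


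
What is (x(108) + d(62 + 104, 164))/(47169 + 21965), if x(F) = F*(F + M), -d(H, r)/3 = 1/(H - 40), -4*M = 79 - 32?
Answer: 436589/2903628 ≈ 0.15036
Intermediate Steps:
M = -47/4 (M = -(79 - 32)/4 = -¼*47 = -47/4 ≈ -11.750)
d(H, r) = -3/(-40 + H) (d(H, r) = -3/(H - 40) = -3/(-40 + H))
x(F) = F*(-47/4 + F) (x(F) = F*(F - 47/4) = F*(-47/4 + F))
(x(108) + d(62 + 104, 164))/(47169 + 21965) = ((¼)*108*(-47 + 4*108) - 3/(-40 + (62 + 104)))/(47169 + 21965) = ((¼)*108*(-47 + 432) - 3/(-40 + 166))/69134 = ((¼)*108*385 - 3/126)*(1/69134) = (10395 - 3*1/126)*(1/69134) = (10395 - 1/42)*(1/69134) = (436589/42)*(1/69134) = 436589/2903628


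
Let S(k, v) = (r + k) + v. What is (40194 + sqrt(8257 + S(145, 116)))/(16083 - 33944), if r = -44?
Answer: -40194/17861 - sqrt(8474)/17861 ≈ -2.2555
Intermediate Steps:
S(k, v) = -44 + k + v (S(k, v) = (-44 + k) + v = -44 + k + v)
(40194 + sqrt(8257 + S(145, 116)))/(16083 - 33944) = (40194 + sqrt(8257 + (-44 + 145 + 116)))/(16083 - 33944) = (40194 + sqrt(8257 + 217))/(-17861) = (40194 + sqrt(8474))*(-1/17861) = -40194/17861 - sqrt(8474)/17861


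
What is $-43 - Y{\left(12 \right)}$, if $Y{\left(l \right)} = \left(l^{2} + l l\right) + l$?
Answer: $-343$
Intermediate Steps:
$Y{\left(l \right)} = l + 2 l^{2}$ ($Y{\left(l \right)} = \left(l^{2} + l^{2}\right) + l = 2 l^{2} + l = l + 2 l^{2}$)
$-43 - Y{\left(12 \right)} = -43 - 12 \left(1 + 2 \cdot 12\right) = -43 - 12 \left(1 + 24\right) = -43 - 12 \cdot 25 = -43 - 300 = -343$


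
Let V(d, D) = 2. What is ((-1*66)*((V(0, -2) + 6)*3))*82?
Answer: -129888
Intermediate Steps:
((-1*66)*((V(0, -2) + 6)*3))*82 = ((-1*66)*((2 + 6)*3))*82 = -528*3*82 = -66*24*82 = -1584*82 = -129888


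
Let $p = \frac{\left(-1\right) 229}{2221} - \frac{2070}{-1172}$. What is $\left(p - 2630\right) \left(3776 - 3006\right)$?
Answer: $- \frac{1317006552015}{650753} \approx -2.0238 \cdot 10^{6}$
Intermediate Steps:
$p = \frac{2164541}{1301506}$ ($p = \left(-229\right) \frac{1}{2221} - - \frac{1035}{586} = - \frac{229}{2221} + \frac{1035}{586} = \frac{2164541}{1301506} \approx 1.6631$)
$\left(p - 2630\right) \left(3776 - 3006\right) = \left(\frac{2164541}{1301506} - 2630\right) \left(3776 - 3006\right) = - \frac{3420796239 \left(3776 - 3006\right)}{1301506} = \left(- \frac{3420796239}{1301506}\right) 770 = - \frac{1317006552015}{650753}$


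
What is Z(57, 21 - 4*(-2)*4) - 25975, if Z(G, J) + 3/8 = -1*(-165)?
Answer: -206483/8 ≈ -25810.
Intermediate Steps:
Z(G, J) = 1317/8 (Z(G, J) = -3/8 - 1*(-165) = -3/8 + 165 = 1317/8)
Z(57, 21 - 4*(-2)*4) - 25975 = 1317/8 - 25975 = -206483/8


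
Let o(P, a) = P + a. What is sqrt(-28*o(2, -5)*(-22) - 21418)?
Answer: I*sqrt(23266) ≈ 152.53*I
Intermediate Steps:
sqrt(-28*o(2, -5)*(-22) - 21418) = sqrt(-28*(2 - 5)*(-22) - 21418) = sqrt(-28*(-3)*(-22) - 21418) = sqrt(84*(-22) - 21418) = sqrt(-1848 - 21418) = sqrt(-23266) = I*sqrt(23266)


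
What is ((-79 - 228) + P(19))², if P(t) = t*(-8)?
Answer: 210681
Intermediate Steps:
P(t) = -8*t
((-79 - 228) + P(19))² = ((-79 - 228) - 8*19)² = (-307 - 152)² = (-459)² = 210681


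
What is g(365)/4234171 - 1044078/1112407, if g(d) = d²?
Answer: -4272604366763/4710121459597 ≈ -0.90711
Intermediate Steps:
g(365)/4234171 - 1044078/1112407 = 365²/4234171 - 1044078/1112407 = 133225*(1/4234171) - 1044078*1/1112407 = 133225/4234171 - 1044078/1112407 = -4272604366763/4710121459597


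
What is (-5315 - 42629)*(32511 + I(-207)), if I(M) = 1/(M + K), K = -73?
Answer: -54554752447/35 ≈ -1.5587e+9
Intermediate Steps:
I(M) = 1/(-73 + M) (I(M) = 1/(M - 73) = 1/(-73 + M))
(-5315 - 42629)*(32511 + I(-207)) = (-5315 - 42629)*(32511 + 1/(-73 - 207)) = -47944*(32511 + 1/(-280)) = -47944*(32511 - 1/280) = -47944*9103079/280 = -54554752447/35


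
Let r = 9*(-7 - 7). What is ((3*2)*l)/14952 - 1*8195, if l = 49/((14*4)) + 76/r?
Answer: -10292657623/1255968 ≈ -8195.0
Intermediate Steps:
r = -126 (r = 9*(-14) = -126)
l = 137/504 (l = 49/((14*4)) + 76/(-126) = 49/56 + 76*(-1/126) = 49*(1/56) - 38/63 = 7/8 - 38/63 = 137/504 ≈ 0.27183)
((3*2)*l)/14952 - 1*8195 = ((3*2)*(137/504))/14952 - 1*8195 = (6*(137/504))*(1/14952) - 8195 = (137/84)*(1/14952) - 8195 = 137/1255968 - 8195 = -10292657623/1255968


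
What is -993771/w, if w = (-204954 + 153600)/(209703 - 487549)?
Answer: -15339738737/2853 ≈ -5.3767e+6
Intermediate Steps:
w = 25677/138923 (w = -51354/(-277846) = -51354*(-1/277846) = 25677/138923 ≈ 0.18483)
-993771/w = -993771/25677/138923 = -993771*138923/25677 = -15339738737/2853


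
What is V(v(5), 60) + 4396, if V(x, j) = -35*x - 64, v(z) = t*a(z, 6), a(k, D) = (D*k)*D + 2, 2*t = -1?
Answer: 7517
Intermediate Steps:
t = -½ (t = (½)*(-1) = -½ ≈ -0.50000)
a(k, D) = 2 + k*D² (a(k, D) = k*D² + 2 = 2 + k*D²)
v(z) = -1 - 18*z (v(z) = -(2 + z*6²)/2 = -(2 + z*36)/2 = -(2 + 36*z)/2 = -1 - 18*z)
V(x, j) = -64 - 35*x
V(v(5), 60) + 4396 = (-64 - 35*(-1 - 18*5)) + 4396 = (-64 - 35*(-1 - 90)) + 4396 = (-64 - 35*(-91)) + 4396 = (-64 + 3185) + 4396 = 3121 + 4396 = 7517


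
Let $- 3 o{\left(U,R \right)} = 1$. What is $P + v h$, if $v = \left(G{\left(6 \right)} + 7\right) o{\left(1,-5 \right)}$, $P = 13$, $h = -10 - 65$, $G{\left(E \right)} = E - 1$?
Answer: $313$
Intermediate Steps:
$o{\left(U,R \right)} = - \frac{1}{3}$ ($o{\left(U,R \right)} = \left(- \frac{1}{3}\right) 1 = - \frac{1}{3}$)
$G{\left(E \right)} = -1 + E$
$h = -75$
$v = -4$ ($v = \left(\left(-1 + 6\right) + 7\right) \left(- \frac{1}{3}\right) = \left(5 + 7\right) \left(- \frac{1}{3}\right) = 12 \left(- \frac{1}{3}\right) = -4$)
$P + v h = 13 - -300 = 13 + 300 = 313$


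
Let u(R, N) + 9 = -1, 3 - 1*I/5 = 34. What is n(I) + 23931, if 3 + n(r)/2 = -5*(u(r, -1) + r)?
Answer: 25575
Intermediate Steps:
I = -155 (I = 15 - 5*34 = 15 - 170 = -155)
u(R, N) = -10 (u(R, N) = -9 - 1 = -10)
n(r) = 94 - 10*r (n(r) = -6 + 2*(-5*(-10 + r)) = -6 + 2*(50 - 5*r) = -6 + (100 - 10*r) = 94 - 10*r)
n(I) + 23931 = (94 - 10*(-155)) + 23931 = (94 + 1550) + 23931 = 1644 + 23931 = 25575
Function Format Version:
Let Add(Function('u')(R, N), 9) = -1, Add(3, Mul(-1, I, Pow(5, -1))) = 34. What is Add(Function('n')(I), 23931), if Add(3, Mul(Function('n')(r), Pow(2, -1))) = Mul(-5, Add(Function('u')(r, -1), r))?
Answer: 25575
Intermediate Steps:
I = -155 (I = Add(15, Mul(-5, 34)) = Add(15, -170) = -155)
Function('u')(R, N) = -10 (Function('u')(R, N) = Add(-9, -1) = -10)
Function('n')(r) = Add(94, Mul(-10, r)) (Function('n')(r) = Add(-6, Mul(2, Mul(-5, Add(-10, r)))) = Add(-6, Mul(2, Add(50, Mul(-5, r)))) = Add(-6, Add(100, Mul(-10, r))) = Add(94, Mul(-10, r)))
Add(Function('n')(I), 23931) = Add(Add(94, Mul(-10, -155)), 23931) = Add(Add(94, 1550), 23931) = Add(1644, 23931) = 25575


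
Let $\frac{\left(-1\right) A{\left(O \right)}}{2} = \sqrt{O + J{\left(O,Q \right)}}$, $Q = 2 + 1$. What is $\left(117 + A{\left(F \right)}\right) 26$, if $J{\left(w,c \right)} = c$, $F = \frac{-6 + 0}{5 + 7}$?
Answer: $3042 - 26 \sqrt{10} \approx 2959.8$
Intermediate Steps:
$Q = 3$
$F = - \frac{1}{2}$ ($F = - \frac{6}{12} = \left(-6\right) \frac{1}{12} = - \frac{1}{2} \approx -0.5$)
$A{\left(O \right)} = - 2 \sqrt{3 + O}$ ($A{\left(O \right)} = - 2 \sqrt{O + 3} = - 2 \sqrt{3 + O}$)
$\left(117 + A{\left(F \right)}\right) 26 = \left(117 - 2 \sqrt{3 - \frac{1}{2}}\right) 26 = \left(117 - 2 \sqrt{\frac{5}{2}}\right) 26 = \left(117 - 2 \frac{\sqrt{10}}{2}\right) 26 = \left(117 - \sqrt{10}\right) 26 = 3042 - 26 \sqrt{10}$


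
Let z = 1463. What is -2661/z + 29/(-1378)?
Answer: -3709285/2016014 ≈ -1.8399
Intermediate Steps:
-2661/z + 29/(-1378) = -2661/1463 + 29/(-1378) = -2661*1/1463 + 29*(-1/1378) = -2661/1463 - 29/1378 = -3709285/2016014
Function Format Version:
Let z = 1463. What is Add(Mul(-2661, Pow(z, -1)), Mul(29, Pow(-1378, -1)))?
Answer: Rational(-3709285, 2016014) ≈ -1.8399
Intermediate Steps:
Add(Mul(-2661, Pow(z, -1)), Mul(29, Pow(-1378, -1))) = Add(Mul(-2661, Pow(1463, -1)), Mul(29, Pow(-1378, -1))) = Add(Mul(-2661, Rational(1, 1463)), Mul(29, Rational(-1, 1378))) = Add(Rational(-2661, 1463), Rational(-29, 1378)) = Rational(-3709285, 2016014)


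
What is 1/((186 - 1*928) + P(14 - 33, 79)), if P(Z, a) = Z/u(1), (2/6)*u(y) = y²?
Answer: -3/2245 ≈ -0.0013363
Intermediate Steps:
u(y) = 3*y²
P(Z, a) = Z/3 (P(Z, a) = Z/((3*1²)) = Z/((3*1)) = Z/3)
1/((186 - 1*928) + P(14 - 33, 79)) = 1/((186 - 1*928) + (14 - 33)/3) = 1/((186 - 928) + (⅓)*(-19)) = 1/(-742 - 19/3) = 1/(-2245/3) = -3/2245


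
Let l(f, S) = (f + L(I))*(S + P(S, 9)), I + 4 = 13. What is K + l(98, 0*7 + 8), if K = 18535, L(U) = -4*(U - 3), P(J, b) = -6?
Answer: 18683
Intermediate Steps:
I = 9 (I = -4 + 13 = 9)
L(U) = 12 - 4*U (L(U) = -4*(-3 + U) = 12 - 4*U)
l(f, S) = (-24 + f)*(-6 + S) (l(f, S) = (f + (12 - 4*9))*(S - 6) = (f + (12 - 36))*(-6 + S) = (f - 24)*(-6 + S) = (-24 + f)*(-6 + S))
K + l(98, 0*7 + 8) = 18535 + (144 - 24*(0*7 + 8) - 6*98 + (0*7 + 8)*98) = 18535 + (144 - 24*(0 + 8) - 588 + (0 + 8)*98) = 18535 + (144 - 24*8 - 588 + 8*98) = 18535 + (144 - 192 - 588 + 784) = 18535 + 148 = 18683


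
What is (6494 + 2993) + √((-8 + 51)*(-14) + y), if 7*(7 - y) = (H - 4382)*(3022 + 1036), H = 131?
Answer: 9487 + √120724751/7 ≈ 11057.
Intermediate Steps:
y = 17250607/7 (y = 7 - (131 - 4382)*(3022 + 1036)/7 = 7 - (-4251)*4058/7 = 7 - ⅐*(-17250558) = 7 + 17250558/7 = 17250607/7 ≈ 2.4644e+6)
(6494 + 2993) + √((-8 + 51)*(-14) + y) = (6494 + 2993) + √((-8 + 51)*(-14) + 17250607/7) = 9487 + √(43*(-14) + 17250607/7) = 9487 + √(-602 + 17250607/7) = 9487 + √(17246393/7) = 9487 + √120724751/7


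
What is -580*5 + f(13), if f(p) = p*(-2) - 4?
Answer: -2930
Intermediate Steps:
f(p) = -4 - 2*p (f(p) = -2*p - 4 = -4 - 2*p)
-580*5 + f(13) = -580*5 + (-4 - 2*13) = -29*100 + (-4 - 26) = -2900 - 30 = -2930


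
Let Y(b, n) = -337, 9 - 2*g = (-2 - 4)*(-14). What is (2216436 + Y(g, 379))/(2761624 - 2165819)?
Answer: 2216099/595805 ≈ 3.7195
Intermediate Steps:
g = -75/2 (g = 9/2 - (-2 - 4)*(-14)/2 = 9/2 - (-3)*(-14) = 9/2 - ½*84 = 9/2 - 42 = -75/2 ≈ -37.500)
(2216436 + Y(g, 379))/(2761624 - 2165819) = (2216436 - 337)/(2761624 - 2165819) = 2216099/595805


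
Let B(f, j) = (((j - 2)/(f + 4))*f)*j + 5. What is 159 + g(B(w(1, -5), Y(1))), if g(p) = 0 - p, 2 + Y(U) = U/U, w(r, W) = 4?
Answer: 305/2 ≈ 152.50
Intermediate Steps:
Y(U) = -1 (Y(U) = -2 + U/U = -2 + 1 = -1)
B(f, j) = 5 + f*j*(-2 + j)/(4 + f) (B(f, j) = (((-2 + j)/(4 + f))*f)*j + 5 = (f*(-2 + j)/(4 + f))*j + 5 = f*j*(-2 + j)/(4 + f) + 5 = 5 + f*j*(-2 + j)/(4 + f))
g(p) = -p
159 + g(B(w(1, -5), Y(1))) = 159 - (20 + 5*4 + 4*(-1)² - 2*4*(-1))/(4 + 4) = 159 - (20 + 20 + 4*1 + 8)/8 = 159 - (20 + 20 + 4 + 8)/8 = 159 - 52/8 = 159 - 1*13/2 = 159 - 13/2 = 305/2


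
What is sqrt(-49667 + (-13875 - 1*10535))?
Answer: I*sqrt(74077) ≈ 272.17*I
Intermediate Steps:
sqrt(-49667 + (-13875 - 1*10535)) = sqrt(-49667 + (-13875 - 10535)) = sqrt(-49667 - 24410) = sqrt(-74077) = I*sqrt(74077)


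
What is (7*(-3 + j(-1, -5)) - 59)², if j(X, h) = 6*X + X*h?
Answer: 7569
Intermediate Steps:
(7*(-3 + j(-1, -5)) - 59)² = (7*(-3 - (6 - 5)) - 59)² = (7*(-3 - 1*1) - 59)² = (7*(-3 - 1) - 59)² = (7*(-4) - 59)² = (-28 - 59)² = (-87)² = 7569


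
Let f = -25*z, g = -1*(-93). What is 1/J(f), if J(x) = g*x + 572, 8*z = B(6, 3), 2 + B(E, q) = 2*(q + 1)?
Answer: -4/4687 ≈ -0.00085342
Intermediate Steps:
B(E, q) = 2*q (B(E, q) = -2 + 2*(q + 1) = -2 + 2*(1 + q) = -2 + (2 + 2*q) = 2*q)
z = ¾ (z = (2*3)/8 = (⅛)*6 = ¾ ≈ 0.75000)
g = 93
f = -75/4 (f = -25*¾ = -75/4 ≈ -18.750)
J(x) = 572 + 93*x (J(x) = 93*x + 572 = 572 + 93*x)
1/J(f) = 1/(572 + 93*(-75/4)) = 1/(572 - 6975/4) = 1/(-4687/4) = -4/4687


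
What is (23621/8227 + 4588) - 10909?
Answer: -51979246/8227 ≈ -6318.1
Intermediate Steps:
(23621/8227 + 4588) - 10909 = 37769097/8227 - 10909 = -51979246/8227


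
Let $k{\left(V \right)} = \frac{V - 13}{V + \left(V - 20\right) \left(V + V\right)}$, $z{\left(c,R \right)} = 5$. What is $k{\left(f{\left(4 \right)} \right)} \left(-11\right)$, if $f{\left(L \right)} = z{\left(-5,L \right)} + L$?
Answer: $- \frac{44}{189} \approx -0.2328$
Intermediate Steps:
$f{\left(L \right)} = 5 + L$
$k{\left(V \right)} = \frac{-13 + V}{V + 2 V \left(-20 + V\right)}$ ($k{\left(V \right)} = \frac{-13 + V}{V + \left(-20 + V\right) 2 V} = \frac{-13 + V}{V + 2 V \left(-20 + V\right)}$)
$k{\left(f{\left(4 \right)} \right)} \left(-11\right) = \frac{-13 + \left(5 + 4\right)}{\left(5 + 4\right) \left(-39 + 2 \left(5 + 4\right)\right)} \left(-11\right) = \frac{-13 + 9}{9 \left(-39 + 2 \cdot 9\right)} \left(-11\right) = \frac{1}{9} \frac{1}{-39 + 18} \left(-4\right) \left(-11\right) = \frac{1}{9} \frac{1}{-21} \left(-4\right) \left(-11\right) = \frac{1}{9} \left(- \frac{1}{21}\right) \left(-4\right) \left(-11\right) = \frac{4}{189} \left(-11\right) = - \frac{44}{189}$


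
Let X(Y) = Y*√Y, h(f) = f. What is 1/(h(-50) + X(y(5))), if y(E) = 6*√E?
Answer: -1/(50 - 6*5^(¾)*√6) ≈ -1.1657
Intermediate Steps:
X(Y) = Y^(3/2)
1/(h(-50) + X(y(5))) = 1/(-50 + (6*√5)^(3/2)) = 1/(-50 + 6*5^(¾)*√6)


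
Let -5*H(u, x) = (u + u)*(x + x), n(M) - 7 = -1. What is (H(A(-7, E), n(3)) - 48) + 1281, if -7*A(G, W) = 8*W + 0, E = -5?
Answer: 8439/7 ≈ 1205.6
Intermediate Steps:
n(M) = 6 (n(M) = 7 - 1 = 6)
A(G, W) = -8*W/7 (A(G, W) = -(8*W + 0)/7 = -8*W/7)
H(u, x) = -4*u*x/5 (H(u, x) = -(u + u)*(x + x)/5 = -2*u*2*x/5 = -4*u*x/5)
(H(A(-7, E), n(3)) - 48) + 1281 = (-4/5*(-8/7*(-5))*6 - 48) + 1281 = (-4/5*40/7*6 - 48) + 1281 = (-192/7 - 48) + 1281 = -528/7 + 1281 = 8439/7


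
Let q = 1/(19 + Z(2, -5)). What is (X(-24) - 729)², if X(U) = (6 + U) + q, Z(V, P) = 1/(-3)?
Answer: 1749665241/3136 ≈ 5.5793e+5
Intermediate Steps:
Z(V, P) = -⅓ (Z(V, P) = 1*(-⅓) = -⅓)
q = 3/56 (q = 1/(19 - ⅓) = 1/(56/3) = 3/56 ≈ 0.053571)
X(U) = 339/56 + U (X(U) = (6 + U) + 3/56 = 339/56 + U)
(X(-24) - 729)² = ((339/56 - 24) - 729)² = (-1005/56 - 729)² = (-41829/56)² = 1749665241/3136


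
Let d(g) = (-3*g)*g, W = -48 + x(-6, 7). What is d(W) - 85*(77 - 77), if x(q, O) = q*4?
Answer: -15552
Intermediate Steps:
x(q, O) = 4*q
W = -72 (W = -48 + 4*(-6) = -48 - 24 = -72)
d(g) = -3*g**2
d(W) - 85*(77 - 77) = -3*(-72)**2 - 85*(77 - 77) = -3*5184 - 85*0 = -15552 - 1*0 = -15552 + 0 = -15552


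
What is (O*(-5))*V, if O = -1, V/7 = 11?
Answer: 385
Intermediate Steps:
V = 77 (V = 7*11 = 77)
(O*(-5))*V = -1*(-5)*77 = 5*77 = 385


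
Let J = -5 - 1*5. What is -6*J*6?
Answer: 360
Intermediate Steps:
J = -10 (J = -5 - 5 = -10)
-6*J*6 = -6*(-10)*6 = 60*6 = 360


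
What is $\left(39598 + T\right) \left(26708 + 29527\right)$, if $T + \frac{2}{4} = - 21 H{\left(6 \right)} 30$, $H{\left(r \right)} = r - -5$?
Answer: $\frac{3674113725}{2} \approx 1.8371 \cdot 10^{9}$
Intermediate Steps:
$H{\left(r \right)} = 5 + r$ ($H{\left(r \right)} = r + 5 = 5 + r$)
$T = - \frac{13861}{2}$ ($T = - \frac{1}{2} + - 21 \left(5 + 6\right) 30 = - \frac{1}{2} + \left(-21\right) 11 \cdot 30 = - \frac{1}{2} - 6930 = - \frac{13861}{2} \approx -6930.5$)
$\left(39598 + T\right) \left(26708 + 29527\right) = \left(39598 - \frac{13861}{2}\right) \left(26708 + 29527\right) = \frac{65335}{2} \cdot 56235 = \frac{3674113725}{2}$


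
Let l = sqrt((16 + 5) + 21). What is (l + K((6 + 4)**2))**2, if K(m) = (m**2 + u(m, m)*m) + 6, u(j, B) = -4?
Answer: (9606 + sqrt(42))**2 ≈ 9.2400e+7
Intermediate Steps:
l = sqrt(42) (l = sqrt(21 + 21) = sqrt(42) ≈ 6.4807)
K(m) = 6 + m**2 - 4*m (K(m) = (m**2 - 4*m) + 6 = 6 + m**2 - 4*m)
(l + K((6 + 4)**2))**2 = (sqrt(42) + (6 + ((6 + 4)**2)**2 - 4*(6 + 4)**2))**2 = (sqrt(42) + (6 + (10**2)**2 - 4*10**2))**2 = (sqrt(42) + (6 + 100**2 - 4*100))**2 = (sqrt(42) + (6 + 10000 - 400))**2 = (sqrt(42) + 9606)**2 = (9606 + sqrt(42))**2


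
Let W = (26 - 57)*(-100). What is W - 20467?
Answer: -17367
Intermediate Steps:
W = 3100 (W = -31*(-100) = 3100)
W - 20467 = 3100 - 20467 = -17367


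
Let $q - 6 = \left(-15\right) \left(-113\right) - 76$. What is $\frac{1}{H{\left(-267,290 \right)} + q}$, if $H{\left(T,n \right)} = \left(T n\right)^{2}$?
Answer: $\frac{1}{5995406525} \approx 1.6679 \cdot 10^{-10}$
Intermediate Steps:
$H{\left(T,n \right)} = T^{2} n^{2}$
$q = 1625$ ($q = 6 - -1619 = 6 + \left(1695 - 76\right) = 6 + 1619 = 1625$)
$\frac{1}{H{\left(-267,290 \right)} + q} = \frac{1}{\left(-267\right)^{2} \cdot 290^{2} + 1625} = \frac{1}{71289 \cdot 84100 + 1625} = \frac{1}{5995404900 + 1625} = \frac{1}{5995406525}$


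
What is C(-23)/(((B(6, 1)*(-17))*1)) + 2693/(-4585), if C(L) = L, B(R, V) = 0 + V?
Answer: 59674/77945 ≈ 0.76559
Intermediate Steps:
B(R, V) = V
C(-23)/(((B(6, 1)*(-17))*1)) + 2693/(-4585) = -23/((1*(-17))*1) + 2693/(-4585) = -23/((-17*1)) + 2693*(-1/4585) = -23/(-17) - 2693/4585 = -23*(-1/17) - 2693/4585 = 23/17 - 2693/4585 = 59674/77945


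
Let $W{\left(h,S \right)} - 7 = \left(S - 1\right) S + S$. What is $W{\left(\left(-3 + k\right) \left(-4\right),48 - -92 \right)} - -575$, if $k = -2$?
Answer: $20182$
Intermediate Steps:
$W{\left(h,S \right)} = 7 + S + S \left(-1 + S\right)$ ($W{\left(h,S \right)} = 7 + \left(\left(S - 1\right) S + S\right) = 7 + \left(\left(-1 + S\right) S + S\right) = 7 + \left(S \left(-1 + S\right) + S\right) = 7 + \left(S + S \left(-1 + S\right)\right) = 7 + S + S \left(-1 + S\right)$)
$W{\left(\left(-3 + k\right) \left(-4\right),48 - -92 \right)} - -575 = \left(7 + \left(48 - -92\right)^{2}\right) - -575 = \left(7 + \left(48 + 92\right)^{2}\right) + 575 = \left(7 + 140^{2}\right) + 575 = \left(7 + 19600\right) + 575 = 19607 + 575 = 20182$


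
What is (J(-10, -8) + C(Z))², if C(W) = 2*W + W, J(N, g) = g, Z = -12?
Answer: 1936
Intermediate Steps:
C(W) = 3*W
(J(-10, -8) + C(Z))² = (-8 + 3*(-12))² = (-8 - 36)² = (-44)² = 1936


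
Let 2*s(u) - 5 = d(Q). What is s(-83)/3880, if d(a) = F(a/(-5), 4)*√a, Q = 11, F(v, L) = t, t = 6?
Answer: 1/1552 + 3*√11/3880 ≈ 0.0032087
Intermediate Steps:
F(v, L) = 6
d(a) = 6*√a
s(u) = 5/2 + 3*√11 (s(u) = 5/2 + (6*√11)/2 = 5/2 + 3*√11)
s(-83)/3880 = (5/2 + 3*√11)/3880 = (5/2 + 3*√11)*(1/3880) = 1/1552 + 3*√11/3880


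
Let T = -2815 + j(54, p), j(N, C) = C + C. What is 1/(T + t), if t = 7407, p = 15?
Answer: 1/4622 ≈ 0.00021636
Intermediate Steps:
j(N, C) = 2*C
T = -2785 (T = -2815 + 2*15 = -2815 + 30 = -2785)
1/(T + t) = 1/(-2785 + 7407) = 1/4622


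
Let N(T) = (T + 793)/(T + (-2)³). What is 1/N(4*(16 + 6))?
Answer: 80/881 ≈ 0.090806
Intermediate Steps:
N(T) = (793 + T)/(-8 + T) (N(T) = (793 + T)/(T - 8) = (793 + T)/(-8 + T))
1/N(4*(16 + 6)) = 1/((793 + 4*(16 + 6))/(-8 + 4*(16 + 6))) = 1/((793 + 4*22)/(-8 + 4*22)) = 1/((793 + 88)/(-8 + 88)) = 1/(881/80) = 80/881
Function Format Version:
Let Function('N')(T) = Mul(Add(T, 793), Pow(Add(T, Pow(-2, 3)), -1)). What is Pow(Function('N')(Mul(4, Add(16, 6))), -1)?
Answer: Rational(80, 881) ≈ 0.090806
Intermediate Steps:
Function('N')(T) = Mul(Pow(Add(-8, T), -1), Add(793, T)) (Function('N')(T) = Mul(Add(793, T), Pow(Add(T, -8), -1)) = Mul(Add(793, T), Pow(Add(-8, T), -1)) = Mul(Pow(Add(-8, T), -1), Add(793, T)))
Pow(Function('N')(Mul(4, Add(16, 6))), -1) = Pow(Mul(Pow(Add(-8, Mul(4, Add(16, 6))), -1), Add(793, Mul(4, Add(16, 6)))), -1) = Pow(Mul(Pow(Add(-8, Mul(4, 22)), -1), Add(793, Mul(4, 22))), -1) = Pow(Mul(Pow(Add(-8, 88), -1), Add(793, 88)), -1) = Pow(Mul(Pow(80, -1), 881), -1) = Pow(Mul(Rational(1, 80), 881), -1) = Pow(Rational(881, 80), -1) = Rational(80, 881)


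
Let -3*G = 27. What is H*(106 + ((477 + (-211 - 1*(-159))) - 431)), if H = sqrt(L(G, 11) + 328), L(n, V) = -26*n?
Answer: 100*sqrt(562) ≈ 2370.7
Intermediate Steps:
G = -9 (G = -1/3*27 = -9)
H = sqrt(562) (H = sqrt(-26*(-9) + 328) = sqrt(234 + 328) = sqrt(562) ≈ 23.707)
H*(106 + ((477 + (-211 - 1*(-159))) - 431)) = sqrt(562)*(106 + ((477 + (-211 - 1*(-159))) - 431)) = sqrt(562)*(106 + ((477 + (-211 + 159)) - 431)) = sqrt(562)*(106 + ((477 - 52) - 431)) = sqrt(562)*(106 + (425 - 431)) = sqrt(562)*(106 - 6) = sqrt(562)*100 = 100*sqrt(562)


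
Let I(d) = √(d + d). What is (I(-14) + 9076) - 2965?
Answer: 6111 + 2*I*√7 ≈ 6111.0 + 5.2915*I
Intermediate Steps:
I(d) = √2*√d (I(d) = √(2*d) = √2*√d)
(I(-14) + 9076) - 2965 = (√2*√(-14) + 9076) - 2965 = (√2*(I*√14) + 9076) - 2965 = (2*I*√7 + 9076) - 2965 = (9076 + 2*I*√7) - 2965 = 6111 + 2*I*√7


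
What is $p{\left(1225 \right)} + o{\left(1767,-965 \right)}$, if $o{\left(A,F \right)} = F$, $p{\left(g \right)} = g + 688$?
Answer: $948$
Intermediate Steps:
$p{\left(g \right)} = 688 + g$
$p{\left(1225 \right)} + o{\left(1767,-965 \right)} = \left(688 + 1225\right) - 965 = 1913 - 965 = 948$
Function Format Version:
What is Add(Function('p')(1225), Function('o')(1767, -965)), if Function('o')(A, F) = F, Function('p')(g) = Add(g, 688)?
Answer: 948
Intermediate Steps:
Function('p')(g) = Add(688, g)
Add(Function('p')(1225), Function('o')(1767, -965)) = Add(Add(688, 1225), -965) = Add(1913, -965) = 948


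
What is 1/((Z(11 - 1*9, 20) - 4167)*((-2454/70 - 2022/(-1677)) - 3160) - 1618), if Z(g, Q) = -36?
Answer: 19565/262604159539 ≈ 7.4504e-8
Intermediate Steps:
1/((Z(11 - 1*9, 20) - 4167)*((-2454/70 - 2022/(-1677)) - 3160) - 1618) = 1/((-36 - 4167)*((-2454/70 - 2022/(-1677)) - 3160) - 1618) = 1/(-4203*((-2454*1/70 - 2022*(-1/1677)) - 3160) - 1618) = 1/(-4203*((-1227/35 + 674/559) - 3160) - 1618) = 1/(-4203*(-662303/19565 - 3160) - 1618) = 1/(-4203*(-62487703/19565) - 1618) = 1/(262635815709/19565 - 1618) = 1/(262604159539/19565) = 19565/262604159539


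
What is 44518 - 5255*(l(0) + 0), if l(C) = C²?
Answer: 44518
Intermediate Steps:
44518 - 5255*(l(0) + 0) = 44518 - 5255*(0² + 0) = 44518 - 5255*(0 + 0) = 44518 - 5255*0 = 44518 + 0 = 44518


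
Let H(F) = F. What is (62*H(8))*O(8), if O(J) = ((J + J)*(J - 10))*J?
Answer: -126976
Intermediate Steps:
O(J) = 2*J²*(-10 + J) (O(J) = ((2*J)*(-10 + J))*J = (2*J*(-10 + J))*J = 2*J²*(-10 + J))
(62*H(8))*O(8) = (62*8)*(2*8²*(-10 + 8)) = 496*(2*64*(-2)) = 496*(-256) = -126976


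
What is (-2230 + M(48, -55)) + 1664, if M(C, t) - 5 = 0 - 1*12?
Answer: -573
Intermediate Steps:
M(C, t) = -7 (M(C, t) = 5 + (0 - 1*12) = 5 + (0 - 12) = 5 - 12 = -7)
(-2230 + M(48, -55)) + 1664 = (-2230 - 7) + 1664 = -2237 + 1664 = -573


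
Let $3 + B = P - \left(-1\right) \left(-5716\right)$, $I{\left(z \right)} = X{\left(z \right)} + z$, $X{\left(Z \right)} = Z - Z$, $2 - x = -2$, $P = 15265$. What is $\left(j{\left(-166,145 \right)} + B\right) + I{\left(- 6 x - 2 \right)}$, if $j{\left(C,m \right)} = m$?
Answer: $9665$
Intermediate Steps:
$x = 4$ ($x = 2 - -2 = 2 + 2 = 4$)
$X{\left(Z \right)} = 0$
$I{\left(z \right)} = z$ ($I{\left(z \right)} = 0 + z = z$)
$B = 9546$ ($B = -3 + \left(15265 - \left(-1\right) \left(-5716\right)\right) = -3 + \left(15265 - 5716\right) = -3 + 9549 = 9546$)
$\left(j{\left(-166,145 \right)} + B\right) + I{\left(- 6 x - 2 \right)} = \left(145 + 9546\right) - 26 = 9691 - 26 = 9665$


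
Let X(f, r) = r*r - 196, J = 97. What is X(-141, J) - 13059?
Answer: -3846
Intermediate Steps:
X(f, r) = -196 + r² (X(f, r) = r² - 196 = -196 + r²)
X(-141, J) - 13059 = (-196 + 97²) - 13059 = (-196 + 9409) - 13059 = 9213 - 13059 = -3846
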